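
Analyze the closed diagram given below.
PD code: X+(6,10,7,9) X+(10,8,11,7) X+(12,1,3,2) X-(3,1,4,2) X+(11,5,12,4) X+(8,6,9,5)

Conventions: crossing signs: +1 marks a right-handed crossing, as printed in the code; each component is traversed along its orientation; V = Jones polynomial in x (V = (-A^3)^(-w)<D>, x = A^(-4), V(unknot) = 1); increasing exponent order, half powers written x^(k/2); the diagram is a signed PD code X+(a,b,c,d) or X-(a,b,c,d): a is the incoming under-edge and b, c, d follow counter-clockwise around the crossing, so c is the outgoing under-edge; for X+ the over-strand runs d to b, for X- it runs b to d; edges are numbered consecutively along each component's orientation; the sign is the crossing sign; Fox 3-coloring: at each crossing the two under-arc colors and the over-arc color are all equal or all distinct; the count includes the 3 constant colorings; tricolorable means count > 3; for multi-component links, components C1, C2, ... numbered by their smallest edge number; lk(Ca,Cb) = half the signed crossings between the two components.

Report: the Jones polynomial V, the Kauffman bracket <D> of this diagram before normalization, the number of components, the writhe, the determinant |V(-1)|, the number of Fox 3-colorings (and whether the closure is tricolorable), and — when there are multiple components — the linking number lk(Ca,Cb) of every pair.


V = -x^(1/2) - x^(3/2) - x^(5/2) + x^(9/2)
<D> = A^-6 - A^2 - A^6 - A^10 (w = +4)
2 components over 6 crossings, w = +4
lk(C1,C2): 0
27 Fox colorings among 3^7, |V(-1)| = 0: tricolorable
why: summing lk over 1 pair gives 0


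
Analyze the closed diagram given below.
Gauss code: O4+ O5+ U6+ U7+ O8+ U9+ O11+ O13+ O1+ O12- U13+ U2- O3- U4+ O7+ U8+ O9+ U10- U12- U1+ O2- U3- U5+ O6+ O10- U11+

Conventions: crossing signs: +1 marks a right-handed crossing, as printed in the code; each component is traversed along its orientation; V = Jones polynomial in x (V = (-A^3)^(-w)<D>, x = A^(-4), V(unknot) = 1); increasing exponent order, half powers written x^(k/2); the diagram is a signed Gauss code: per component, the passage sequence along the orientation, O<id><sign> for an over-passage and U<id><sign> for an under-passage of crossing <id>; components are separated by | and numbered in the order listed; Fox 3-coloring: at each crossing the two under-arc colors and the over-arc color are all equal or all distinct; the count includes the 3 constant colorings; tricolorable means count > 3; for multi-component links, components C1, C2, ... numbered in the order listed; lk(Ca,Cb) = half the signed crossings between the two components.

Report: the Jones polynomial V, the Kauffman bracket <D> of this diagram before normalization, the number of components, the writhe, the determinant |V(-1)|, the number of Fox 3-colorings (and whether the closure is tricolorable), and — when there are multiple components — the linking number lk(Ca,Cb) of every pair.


Jones polynomial: V(x) = -1 + 3x - 3x^2 + 5x^3 - 5x^4 + 4x^5 - 3x^6 + 2x^7 - x^8
<D> = A^-17 - 2A^-13 + 3A^-9 - 4A^-5 + 5A^-1 - 5A^3 + 3A^7 - 3A^11 + A^15; writhe +5
components 1, writhe +5 (13 crossings)
3-colorings: 9 of 3^13, det 27 — tricolorable
note: w = +5 shifts under R1 moves; the (-A^3)^(-5) factor cancels that in V


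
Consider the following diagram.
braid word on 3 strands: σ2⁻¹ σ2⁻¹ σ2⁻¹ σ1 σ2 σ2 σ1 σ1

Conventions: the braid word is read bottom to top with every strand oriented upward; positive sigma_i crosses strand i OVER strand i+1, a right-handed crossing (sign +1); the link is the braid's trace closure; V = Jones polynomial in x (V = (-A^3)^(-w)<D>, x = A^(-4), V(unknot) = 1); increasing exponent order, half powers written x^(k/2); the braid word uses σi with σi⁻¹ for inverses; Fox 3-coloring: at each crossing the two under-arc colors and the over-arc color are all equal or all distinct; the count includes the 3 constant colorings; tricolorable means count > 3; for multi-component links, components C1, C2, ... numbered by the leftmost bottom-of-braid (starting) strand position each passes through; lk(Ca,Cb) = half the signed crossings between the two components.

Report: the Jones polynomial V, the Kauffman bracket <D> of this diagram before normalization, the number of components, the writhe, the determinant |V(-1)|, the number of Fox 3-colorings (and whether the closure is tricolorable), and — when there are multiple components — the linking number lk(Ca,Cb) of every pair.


V(x) = -x^-1 + 2 - x + 2x^2 - x^3 + x^4 - x^5
bracket: -A^-14 + A^-10 - A^-6 + 2A^-2 - A^2 + 2A^6 - A^10, w = +2
1 component, writhe +2, over 8 crossings
det 9, colorings 9 of 3^8 — tricolorable
observation: w = +2 shifts under R1 moves; the (-A^3)^(-2) factor cancels that in V


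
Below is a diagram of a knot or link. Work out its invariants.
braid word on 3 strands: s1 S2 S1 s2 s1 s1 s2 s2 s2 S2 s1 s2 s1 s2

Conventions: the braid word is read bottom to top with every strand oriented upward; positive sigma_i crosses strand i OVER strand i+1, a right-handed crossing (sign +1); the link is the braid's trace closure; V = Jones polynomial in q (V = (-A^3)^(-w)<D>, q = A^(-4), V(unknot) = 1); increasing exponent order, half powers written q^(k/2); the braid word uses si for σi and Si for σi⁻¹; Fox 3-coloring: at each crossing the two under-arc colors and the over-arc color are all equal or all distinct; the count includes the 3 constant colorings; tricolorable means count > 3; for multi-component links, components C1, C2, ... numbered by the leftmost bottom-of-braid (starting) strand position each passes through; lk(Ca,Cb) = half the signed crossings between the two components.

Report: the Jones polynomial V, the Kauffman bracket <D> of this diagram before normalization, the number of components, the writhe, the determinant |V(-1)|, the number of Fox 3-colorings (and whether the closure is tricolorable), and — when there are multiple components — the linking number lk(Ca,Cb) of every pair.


V = q^3 + q^5 - q^8
<D> = -A^-8 + A^4 + A^12 (w = +8)
1 component over 14 crossings, w = +8
9 Fox colorings among 3^14, |V(-1)| = 3: tricolorable
why: V spans 5 powers of q: at least 5 crossings in any diagram


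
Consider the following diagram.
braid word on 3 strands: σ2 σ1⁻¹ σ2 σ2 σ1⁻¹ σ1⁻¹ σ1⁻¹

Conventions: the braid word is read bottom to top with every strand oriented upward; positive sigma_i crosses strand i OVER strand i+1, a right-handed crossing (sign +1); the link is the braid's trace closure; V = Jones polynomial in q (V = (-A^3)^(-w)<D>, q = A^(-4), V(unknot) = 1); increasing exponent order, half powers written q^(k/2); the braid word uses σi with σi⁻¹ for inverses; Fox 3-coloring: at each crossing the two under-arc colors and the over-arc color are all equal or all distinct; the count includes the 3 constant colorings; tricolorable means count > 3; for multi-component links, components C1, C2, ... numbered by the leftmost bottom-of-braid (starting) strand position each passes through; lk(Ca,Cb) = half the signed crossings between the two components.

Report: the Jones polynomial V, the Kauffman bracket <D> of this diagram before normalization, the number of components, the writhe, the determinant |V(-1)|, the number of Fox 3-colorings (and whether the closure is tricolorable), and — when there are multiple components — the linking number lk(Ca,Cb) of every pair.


V(q) = -q^(-9/2) + 2q^(-7/2) - 3q^(-5/2) + 3q^(-3/2) - 4q^(-1/2) + 2q^(1/2) - 2q^(3/2) + q^(5/2)
bracket: -A^-13 + 2A^-9 - 2A^-5 + 4A^-1 - 3A^3 + 3A^7 - 2A^11 + A^15, w = -1
2 components, writhe -1, over 7 crossings
lk(C1,C2) = -1
det 18, colorings 9 of 3^7 — tricolorable
observation: w = -1 (over 7 crossings) is diagram-only; (-A^3)^(1) removes it from V


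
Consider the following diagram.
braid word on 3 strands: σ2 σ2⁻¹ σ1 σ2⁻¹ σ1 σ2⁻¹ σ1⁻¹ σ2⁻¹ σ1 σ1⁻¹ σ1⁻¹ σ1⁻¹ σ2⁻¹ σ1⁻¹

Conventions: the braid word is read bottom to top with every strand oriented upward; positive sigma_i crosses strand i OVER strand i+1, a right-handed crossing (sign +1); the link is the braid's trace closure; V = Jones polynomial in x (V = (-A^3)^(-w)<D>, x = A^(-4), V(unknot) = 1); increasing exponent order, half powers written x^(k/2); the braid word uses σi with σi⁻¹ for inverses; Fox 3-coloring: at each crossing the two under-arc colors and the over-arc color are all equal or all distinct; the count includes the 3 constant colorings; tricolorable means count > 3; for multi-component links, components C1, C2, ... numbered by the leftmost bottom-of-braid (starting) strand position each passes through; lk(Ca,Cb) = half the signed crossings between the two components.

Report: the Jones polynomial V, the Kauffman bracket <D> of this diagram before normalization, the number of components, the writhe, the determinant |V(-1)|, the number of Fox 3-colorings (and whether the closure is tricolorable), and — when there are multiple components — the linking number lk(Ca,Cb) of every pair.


V = x^-8 - 2x^-7 + x^-6 - 2x^-5 + 2x^-4 + x^-2
<D> = A^-10 + 2A^-2 - 2A^2 + A^6 - 2A^10 + A^14 (w = -6)
1 component over 14 crossings, w = -6
27 Fox colorings among 3^14, |V(-1)| = 9: tricolorable
why: det 9 = |V(-1)|; divisible by 3, so tricolorable


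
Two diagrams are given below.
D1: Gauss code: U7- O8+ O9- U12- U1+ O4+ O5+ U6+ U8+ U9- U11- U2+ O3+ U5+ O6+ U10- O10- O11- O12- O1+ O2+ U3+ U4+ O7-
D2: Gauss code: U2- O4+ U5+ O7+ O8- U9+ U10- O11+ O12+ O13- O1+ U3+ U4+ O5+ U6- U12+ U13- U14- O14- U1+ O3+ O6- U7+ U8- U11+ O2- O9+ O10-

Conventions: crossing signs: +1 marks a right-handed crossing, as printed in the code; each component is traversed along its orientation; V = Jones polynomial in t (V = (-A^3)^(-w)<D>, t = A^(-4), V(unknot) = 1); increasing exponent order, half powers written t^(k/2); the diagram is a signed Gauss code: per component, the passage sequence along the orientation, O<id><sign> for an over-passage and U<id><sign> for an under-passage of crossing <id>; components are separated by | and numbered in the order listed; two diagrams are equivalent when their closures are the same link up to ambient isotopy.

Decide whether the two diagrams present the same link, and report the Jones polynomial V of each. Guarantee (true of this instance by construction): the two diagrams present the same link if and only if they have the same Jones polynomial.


equivalent: no
D1 (bracket -A^-10 + A^-6 + A^2; 12 crossings at w = +2): V = t + t^3 - t^4
V(D2) = t - t^2 + 2t^3 - t^4 + t^5 - t^6  [14 crossings, <D> = -A^-18 + A^-14 - A^-10 + 2A^-6 - A^-2 + A^2, w = +2]
observation: V(t) takes 2 values over 2 diagrams, fixing the grouping


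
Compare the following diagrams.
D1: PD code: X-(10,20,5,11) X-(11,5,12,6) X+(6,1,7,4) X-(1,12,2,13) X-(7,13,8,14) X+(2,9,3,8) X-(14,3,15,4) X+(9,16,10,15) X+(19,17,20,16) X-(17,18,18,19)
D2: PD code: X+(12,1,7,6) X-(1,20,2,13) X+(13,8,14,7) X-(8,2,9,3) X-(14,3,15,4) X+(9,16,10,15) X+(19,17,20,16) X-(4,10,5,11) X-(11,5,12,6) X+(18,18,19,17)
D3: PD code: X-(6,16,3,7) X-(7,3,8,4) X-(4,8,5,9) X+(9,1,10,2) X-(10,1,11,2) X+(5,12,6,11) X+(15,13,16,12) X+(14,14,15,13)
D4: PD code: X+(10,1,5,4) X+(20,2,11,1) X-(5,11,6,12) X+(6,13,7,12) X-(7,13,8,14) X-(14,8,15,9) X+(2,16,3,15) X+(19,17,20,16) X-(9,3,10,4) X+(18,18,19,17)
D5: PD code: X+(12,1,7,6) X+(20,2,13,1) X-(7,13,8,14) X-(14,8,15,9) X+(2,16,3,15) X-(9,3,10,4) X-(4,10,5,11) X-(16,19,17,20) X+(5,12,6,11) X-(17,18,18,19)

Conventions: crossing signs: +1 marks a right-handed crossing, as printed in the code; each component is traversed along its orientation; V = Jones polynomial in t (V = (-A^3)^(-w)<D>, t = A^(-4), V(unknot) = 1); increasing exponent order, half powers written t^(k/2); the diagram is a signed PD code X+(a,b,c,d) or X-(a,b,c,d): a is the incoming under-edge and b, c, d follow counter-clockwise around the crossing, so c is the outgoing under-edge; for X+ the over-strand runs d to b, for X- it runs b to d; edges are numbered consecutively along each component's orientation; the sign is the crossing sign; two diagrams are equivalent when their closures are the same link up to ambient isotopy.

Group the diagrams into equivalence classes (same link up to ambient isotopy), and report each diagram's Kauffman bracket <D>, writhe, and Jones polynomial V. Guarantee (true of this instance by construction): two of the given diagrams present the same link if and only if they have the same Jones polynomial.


equivalence classes: {D1, D2} | {D3} | {D4, D5}
D1 (bracket 2A^-6 + A^2 + A^10; 10 crossings at w = -2): V = t^-4 + t^-2 + 2
V(D2) = t^-4 + t^-2 + 2  (w 0, c 10, <D> = 2 + A^8 + A^16)
D3 (bracket 1 + A^4 + A^8 + A^12; 8 crossings at w = 0): V = t^-3 + t^-2 + t^-1 + 1
D4 (bracket A^-2 + 2A^6 + A^14; 10 crossings at w = +2): V = t^-2 + 2 + t^2
D5 (bracket A^-14 + 2A^-6 + A^2; 10 crossings at w = -2): V = t^-2 + 2 + t^2
key observation: 3 classes among 5 diagrams; unequal V(t) rules out equality


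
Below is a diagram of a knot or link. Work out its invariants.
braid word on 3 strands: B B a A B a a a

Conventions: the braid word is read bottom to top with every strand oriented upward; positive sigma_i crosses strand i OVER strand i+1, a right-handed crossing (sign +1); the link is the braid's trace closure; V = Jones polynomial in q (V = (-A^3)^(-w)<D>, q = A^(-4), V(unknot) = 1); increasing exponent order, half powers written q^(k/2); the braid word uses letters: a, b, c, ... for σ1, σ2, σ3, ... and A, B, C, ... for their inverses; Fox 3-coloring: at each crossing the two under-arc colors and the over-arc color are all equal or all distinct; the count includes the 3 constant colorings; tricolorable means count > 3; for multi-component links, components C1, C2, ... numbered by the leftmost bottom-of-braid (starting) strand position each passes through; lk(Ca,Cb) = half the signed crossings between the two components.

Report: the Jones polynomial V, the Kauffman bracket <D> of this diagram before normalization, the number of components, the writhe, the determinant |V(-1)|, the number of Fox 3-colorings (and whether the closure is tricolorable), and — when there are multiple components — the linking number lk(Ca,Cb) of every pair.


Jones polynomial: V(q) = -q^-3 + q^-2 - q^-1 + 3 - q + q^2 - q^3
<D> = -A^-12 + A^-8 - A^-4 + 3 - A^4 + A^8 - A^12; writhe 0
components 1, writhe 0 (8 crossings)
3-colorings: 27 of 3^8, det 9 — tricolorable
note: the word shrinks to σ2⁻¹ σ2⁻¹ σ2⁻¹ σ1 σ1 σ1 after cancelling


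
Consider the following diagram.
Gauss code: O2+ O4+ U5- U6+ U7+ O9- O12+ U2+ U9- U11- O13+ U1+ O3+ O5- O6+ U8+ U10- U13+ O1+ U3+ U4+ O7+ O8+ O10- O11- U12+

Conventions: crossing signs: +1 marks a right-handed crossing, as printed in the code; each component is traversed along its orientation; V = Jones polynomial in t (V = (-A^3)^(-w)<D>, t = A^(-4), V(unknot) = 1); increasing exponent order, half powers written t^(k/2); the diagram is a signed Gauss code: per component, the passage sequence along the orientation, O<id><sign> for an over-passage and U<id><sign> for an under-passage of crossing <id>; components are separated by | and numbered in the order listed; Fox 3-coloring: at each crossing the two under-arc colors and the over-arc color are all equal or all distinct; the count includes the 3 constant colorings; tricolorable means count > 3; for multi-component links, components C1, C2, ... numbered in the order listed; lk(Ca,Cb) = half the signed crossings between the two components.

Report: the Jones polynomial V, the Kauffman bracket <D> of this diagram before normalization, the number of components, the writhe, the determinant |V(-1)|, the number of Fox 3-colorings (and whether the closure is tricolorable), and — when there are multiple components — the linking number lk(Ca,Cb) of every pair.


Jones polynomial: V(t) = t^2 + 2t^4 - 2t^5 + t^6 - 2t^7 + t^8
<D> = -A^-17 + 2A^-13 - A^-9 + 2A^-5 - 2A^-1 - A^7; writhe +5
components 1, writhe +5 (13 crossings)
3-colorings: 27 of 3^13, det 9 — tricolorable
note: |V(-1)| = 9: so tricolorable, since 3 divides 9


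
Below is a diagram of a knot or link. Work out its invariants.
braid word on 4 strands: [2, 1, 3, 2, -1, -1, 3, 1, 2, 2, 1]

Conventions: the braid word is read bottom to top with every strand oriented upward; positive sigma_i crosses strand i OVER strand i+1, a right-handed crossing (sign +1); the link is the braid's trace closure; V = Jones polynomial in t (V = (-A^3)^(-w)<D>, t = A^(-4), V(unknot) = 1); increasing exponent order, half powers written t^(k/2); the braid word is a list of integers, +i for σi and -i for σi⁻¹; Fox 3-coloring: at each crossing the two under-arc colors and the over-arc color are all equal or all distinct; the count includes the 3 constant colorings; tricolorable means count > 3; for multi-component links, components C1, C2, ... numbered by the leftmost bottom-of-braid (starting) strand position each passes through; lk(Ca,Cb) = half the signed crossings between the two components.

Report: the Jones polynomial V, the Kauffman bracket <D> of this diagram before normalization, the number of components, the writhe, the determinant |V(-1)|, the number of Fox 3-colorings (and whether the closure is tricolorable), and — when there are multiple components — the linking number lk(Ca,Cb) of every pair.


Jones polynomial: V(t) = t^2 + 2t^4 - 2t^5 + t^6 - 2t^7 + t^8
<D> = -A^-11 + 2A^-7 - A^-3 + 2A - 2A^5 - A^13; writhe +7
components 1, writhe +7 (11 crossings)
3-colorings: 27 of 3^11, det 9 — tricolorable
note: w = +7 (over 11 crossings) is diagram-only; (-A^3)^(-7) removes it from V


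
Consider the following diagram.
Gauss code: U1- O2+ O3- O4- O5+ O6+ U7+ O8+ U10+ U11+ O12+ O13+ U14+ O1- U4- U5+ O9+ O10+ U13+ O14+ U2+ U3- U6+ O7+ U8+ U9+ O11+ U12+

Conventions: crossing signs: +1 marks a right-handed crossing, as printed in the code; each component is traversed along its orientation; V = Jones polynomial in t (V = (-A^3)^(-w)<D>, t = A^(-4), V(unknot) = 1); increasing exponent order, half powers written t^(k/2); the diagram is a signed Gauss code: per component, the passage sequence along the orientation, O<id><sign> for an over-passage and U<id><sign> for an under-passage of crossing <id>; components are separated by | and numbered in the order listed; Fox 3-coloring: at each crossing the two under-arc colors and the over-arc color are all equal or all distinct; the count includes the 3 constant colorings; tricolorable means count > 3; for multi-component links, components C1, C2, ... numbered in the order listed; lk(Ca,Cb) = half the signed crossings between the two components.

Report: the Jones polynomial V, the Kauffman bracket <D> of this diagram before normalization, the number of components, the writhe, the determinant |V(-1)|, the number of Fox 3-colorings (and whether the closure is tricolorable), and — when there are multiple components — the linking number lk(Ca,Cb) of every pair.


Jones polynomial: V(t) = t^3 + 2t^5 - 2t^6 + 2t^7 - 3t^8 + 2t^9 - 2t^10 + t^11
<D> = A^-20 - 2A^-16 + 2A^-12 - 3A^-8 + 2A^-4 - 2 + 2A^4 + A^12; writhe +8
components 1, writhe +8 (14 crossings)
3-colorings: 9 of 3^14, det 15 — tricolorable
note: V spans 8 powers of t: at least 8 crossings in any diagram


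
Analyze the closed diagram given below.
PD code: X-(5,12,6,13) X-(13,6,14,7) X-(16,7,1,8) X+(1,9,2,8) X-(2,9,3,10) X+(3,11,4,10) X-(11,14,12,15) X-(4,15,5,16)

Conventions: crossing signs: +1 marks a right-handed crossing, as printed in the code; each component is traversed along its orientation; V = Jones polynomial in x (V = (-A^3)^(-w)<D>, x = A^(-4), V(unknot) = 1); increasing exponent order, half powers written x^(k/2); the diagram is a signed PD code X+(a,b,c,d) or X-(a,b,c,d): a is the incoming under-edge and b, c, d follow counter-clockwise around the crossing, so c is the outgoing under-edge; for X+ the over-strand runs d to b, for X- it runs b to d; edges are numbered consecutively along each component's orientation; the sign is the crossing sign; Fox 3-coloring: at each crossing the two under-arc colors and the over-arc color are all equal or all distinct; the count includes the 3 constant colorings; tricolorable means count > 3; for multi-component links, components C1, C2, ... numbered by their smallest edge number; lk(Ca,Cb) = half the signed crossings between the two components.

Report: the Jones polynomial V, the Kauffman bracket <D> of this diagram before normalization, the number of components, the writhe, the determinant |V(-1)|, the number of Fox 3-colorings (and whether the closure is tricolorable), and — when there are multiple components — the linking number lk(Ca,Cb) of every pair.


Jones polynomial: V(x) = -x^-4 + x^-3 + x^-1
<D> = A^-8 + 1 - A^4; writhe -4
components 1, writhe -4 (8 crossings)
3-colorings: 9 of 3^8, det 3 — tricolorable
note: w = -4 shifts under R1 moves; the (-A^3)^(4) factor cancels that in V


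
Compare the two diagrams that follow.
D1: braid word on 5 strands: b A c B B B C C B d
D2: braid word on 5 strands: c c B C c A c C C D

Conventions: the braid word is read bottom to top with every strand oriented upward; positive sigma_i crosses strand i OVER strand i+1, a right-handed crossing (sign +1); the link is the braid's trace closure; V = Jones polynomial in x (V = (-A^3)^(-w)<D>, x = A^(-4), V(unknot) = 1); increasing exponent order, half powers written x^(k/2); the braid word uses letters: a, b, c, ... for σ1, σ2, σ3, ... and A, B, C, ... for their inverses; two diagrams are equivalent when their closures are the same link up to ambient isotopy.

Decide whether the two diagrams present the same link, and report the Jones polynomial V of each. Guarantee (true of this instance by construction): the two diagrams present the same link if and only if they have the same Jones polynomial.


equivalent: no
D1 (bracket A^-8 + 1 - A^4; 10 crossings at w = -4): V = -x^-4 + x^-3 + x^-1
V(D2) = 1  (w -2, c 10, <D> = A^-6)
key observation: V(x) takes 2 values over 2 diagrams, fixing the grouping


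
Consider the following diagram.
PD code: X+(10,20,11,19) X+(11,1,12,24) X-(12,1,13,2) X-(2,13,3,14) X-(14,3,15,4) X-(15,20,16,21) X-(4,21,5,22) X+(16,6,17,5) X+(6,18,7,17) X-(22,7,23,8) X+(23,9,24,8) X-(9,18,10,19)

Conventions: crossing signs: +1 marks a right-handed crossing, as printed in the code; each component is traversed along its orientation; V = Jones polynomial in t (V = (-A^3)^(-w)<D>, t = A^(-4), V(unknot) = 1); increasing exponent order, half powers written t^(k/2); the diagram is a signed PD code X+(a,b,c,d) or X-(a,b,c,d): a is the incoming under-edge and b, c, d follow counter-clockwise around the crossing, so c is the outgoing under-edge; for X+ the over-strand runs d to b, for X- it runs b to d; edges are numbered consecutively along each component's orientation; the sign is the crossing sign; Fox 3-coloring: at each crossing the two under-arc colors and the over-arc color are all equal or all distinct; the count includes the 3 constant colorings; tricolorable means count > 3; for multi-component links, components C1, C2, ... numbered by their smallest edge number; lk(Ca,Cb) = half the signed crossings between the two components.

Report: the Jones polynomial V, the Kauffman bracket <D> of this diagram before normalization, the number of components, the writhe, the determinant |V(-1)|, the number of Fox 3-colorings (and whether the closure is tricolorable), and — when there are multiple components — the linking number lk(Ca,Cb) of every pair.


V(t) = 1
bracket: A^-6, w = -2
1 component, writhe -2, over 12 crossings
det 1, colorings 3 of 3^12 — not tricolorable
observation: w = -2 (over 12 crossings) is diagram-only; (-A^3)^(2) removes it from V


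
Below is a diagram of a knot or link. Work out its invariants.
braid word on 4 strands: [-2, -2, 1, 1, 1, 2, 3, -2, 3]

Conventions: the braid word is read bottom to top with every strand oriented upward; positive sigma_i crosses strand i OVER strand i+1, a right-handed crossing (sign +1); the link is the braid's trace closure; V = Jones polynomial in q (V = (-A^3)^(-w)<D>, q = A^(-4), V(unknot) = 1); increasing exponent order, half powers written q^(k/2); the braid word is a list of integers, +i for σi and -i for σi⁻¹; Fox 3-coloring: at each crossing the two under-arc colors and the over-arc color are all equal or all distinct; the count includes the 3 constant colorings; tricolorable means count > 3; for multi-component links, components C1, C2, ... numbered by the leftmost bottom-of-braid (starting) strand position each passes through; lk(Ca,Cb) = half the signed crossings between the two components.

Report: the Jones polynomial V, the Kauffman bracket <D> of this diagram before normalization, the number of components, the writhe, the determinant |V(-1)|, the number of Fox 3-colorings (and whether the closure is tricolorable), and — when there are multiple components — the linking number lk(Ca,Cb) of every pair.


V(q) = q^-1 - 1 + 2q - 3q^2 + 3q^3 - 2q^4 + 2q^5 - q^6
bracket: A^-15 - 2A^-11 + 2A^-7 - 3A^-3 + 3A - 2A^5 + A^9 - A^13, w = +3
1 component, writhe +3, over 9 crossings
det 15, colorings 9 of 3^9 — tricolorable
observation: w = +3 shifts under R1 moves; the (-A^3)^(-3) factor cancels that in V


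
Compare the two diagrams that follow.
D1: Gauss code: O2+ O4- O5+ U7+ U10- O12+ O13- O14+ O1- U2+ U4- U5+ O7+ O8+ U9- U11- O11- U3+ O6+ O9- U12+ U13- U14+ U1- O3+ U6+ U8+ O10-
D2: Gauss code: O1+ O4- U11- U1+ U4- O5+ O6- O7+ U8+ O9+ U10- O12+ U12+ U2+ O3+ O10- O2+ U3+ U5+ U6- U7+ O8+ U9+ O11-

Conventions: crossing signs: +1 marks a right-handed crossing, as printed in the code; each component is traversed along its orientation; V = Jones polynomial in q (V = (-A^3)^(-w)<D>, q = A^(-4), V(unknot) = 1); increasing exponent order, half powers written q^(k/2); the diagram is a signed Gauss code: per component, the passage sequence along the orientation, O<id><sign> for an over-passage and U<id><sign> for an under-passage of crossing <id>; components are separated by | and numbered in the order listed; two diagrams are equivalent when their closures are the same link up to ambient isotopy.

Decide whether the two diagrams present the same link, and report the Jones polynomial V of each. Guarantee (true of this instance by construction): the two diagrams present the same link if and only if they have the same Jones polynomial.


equivalent: no
V(D1) = 1  (w +2, c 14, <D> = A^6)
V(D2) = q + q^3 - q^4  (w +4, c 12, <D> = -A^-4 + 1 + A^8)
why: V(q) takes 2 values over 2 diagrams, fixing the grouping


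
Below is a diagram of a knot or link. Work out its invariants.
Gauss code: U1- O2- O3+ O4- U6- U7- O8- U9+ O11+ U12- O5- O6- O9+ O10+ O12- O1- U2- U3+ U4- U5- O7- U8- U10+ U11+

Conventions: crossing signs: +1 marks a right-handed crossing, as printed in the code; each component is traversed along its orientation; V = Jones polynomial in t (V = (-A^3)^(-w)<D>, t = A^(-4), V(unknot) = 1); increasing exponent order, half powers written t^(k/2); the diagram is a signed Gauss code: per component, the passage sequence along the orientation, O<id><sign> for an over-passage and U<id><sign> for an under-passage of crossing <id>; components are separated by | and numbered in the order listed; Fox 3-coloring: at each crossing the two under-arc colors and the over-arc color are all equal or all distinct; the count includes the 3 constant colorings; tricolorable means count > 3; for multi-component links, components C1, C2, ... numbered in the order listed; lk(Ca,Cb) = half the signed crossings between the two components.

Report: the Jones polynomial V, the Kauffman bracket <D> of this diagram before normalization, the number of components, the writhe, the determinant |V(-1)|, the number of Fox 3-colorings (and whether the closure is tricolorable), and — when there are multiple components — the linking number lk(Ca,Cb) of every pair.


V(t) = -t^-4 + t^-3 + t^-1
bracket: A^-8 + 1 - A^4, w = -4
1 component, writhe -4, over 12 crossings
det 3, colorings 9 of 3^12 — tricolorable
observation: V spans 3 powers of t: at least 3 crossings in any diagram


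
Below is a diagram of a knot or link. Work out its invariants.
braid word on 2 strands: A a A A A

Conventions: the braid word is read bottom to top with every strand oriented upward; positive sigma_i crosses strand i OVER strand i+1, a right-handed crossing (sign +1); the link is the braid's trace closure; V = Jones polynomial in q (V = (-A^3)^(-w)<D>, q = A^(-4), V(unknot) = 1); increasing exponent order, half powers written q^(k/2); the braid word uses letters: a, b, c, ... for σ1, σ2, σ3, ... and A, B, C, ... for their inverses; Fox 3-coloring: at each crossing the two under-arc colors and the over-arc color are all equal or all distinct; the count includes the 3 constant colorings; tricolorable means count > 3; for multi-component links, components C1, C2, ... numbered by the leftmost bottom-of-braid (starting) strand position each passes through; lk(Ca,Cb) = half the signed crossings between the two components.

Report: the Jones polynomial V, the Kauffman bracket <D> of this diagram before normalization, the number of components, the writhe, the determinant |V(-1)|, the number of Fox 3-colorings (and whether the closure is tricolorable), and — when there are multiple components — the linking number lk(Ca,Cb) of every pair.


V(q) = -q^-4 + q^-3 + q^-1
bracket: -A^-5 - A^3 + A^7, w = -3
1 component, writhe -3, over 5 crossings
det 3, colorings 9 of 3^5 — tricolorable
observation: the word shrinks to σ1⁻¹ σ1⁻¹ σ1⁻¹ after cancelling


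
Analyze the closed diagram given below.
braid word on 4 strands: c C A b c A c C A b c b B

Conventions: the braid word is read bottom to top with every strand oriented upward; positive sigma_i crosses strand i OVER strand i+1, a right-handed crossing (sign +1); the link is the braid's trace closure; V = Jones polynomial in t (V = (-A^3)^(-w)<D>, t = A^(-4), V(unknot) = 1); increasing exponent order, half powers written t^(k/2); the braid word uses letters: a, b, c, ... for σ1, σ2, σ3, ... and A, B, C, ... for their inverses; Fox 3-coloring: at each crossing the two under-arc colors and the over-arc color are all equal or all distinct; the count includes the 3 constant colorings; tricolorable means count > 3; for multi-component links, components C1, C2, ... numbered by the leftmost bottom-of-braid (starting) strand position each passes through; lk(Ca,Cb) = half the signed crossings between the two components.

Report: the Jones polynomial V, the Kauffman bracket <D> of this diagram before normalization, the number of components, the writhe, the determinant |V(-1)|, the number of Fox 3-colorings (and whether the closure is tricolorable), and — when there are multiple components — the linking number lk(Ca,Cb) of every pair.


V = -t^-3 + 2t^-2 - 2t^-1 + 3 - 2t + 2t^2 - t^3
<D> = A^-9 - 2A^-5 + 2A^-1 - 3A^3 + 2A^7 - 2A^11 + A^15 (w = +1)
1 component over 13 crossings, w = +1
3 Fox colorings among 3^13, |V(-1)| = 13: not tricolorable
why: |V(-1)| = 13: so not tricolorable, since 3 does not divide 13


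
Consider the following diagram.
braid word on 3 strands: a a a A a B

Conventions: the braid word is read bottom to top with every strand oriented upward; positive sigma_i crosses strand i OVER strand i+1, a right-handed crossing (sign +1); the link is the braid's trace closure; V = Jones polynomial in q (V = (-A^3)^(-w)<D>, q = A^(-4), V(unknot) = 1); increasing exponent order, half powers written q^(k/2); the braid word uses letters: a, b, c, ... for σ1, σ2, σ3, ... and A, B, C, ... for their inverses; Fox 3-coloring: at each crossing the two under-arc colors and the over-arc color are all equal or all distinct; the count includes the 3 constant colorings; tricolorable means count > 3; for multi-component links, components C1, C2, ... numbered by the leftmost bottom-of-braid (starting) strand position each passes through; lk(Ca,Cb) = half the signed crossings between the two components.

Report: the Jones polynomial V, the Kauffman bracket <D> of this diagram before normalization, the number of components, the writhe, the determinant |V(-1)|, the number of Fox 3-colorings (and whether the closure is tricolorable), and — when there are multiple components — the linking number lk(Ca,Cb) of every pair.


V = q + q^3 - q^4
<D> = -A^-10 + A^-6 + A^2 (w = +2)
1 component over 6 crossings, w = +2
9 Fox colorings among 3^6, |V(-1)| = 3: tricolorable
why: V spans 3 powers of q: at least 3 crossings in any diagram


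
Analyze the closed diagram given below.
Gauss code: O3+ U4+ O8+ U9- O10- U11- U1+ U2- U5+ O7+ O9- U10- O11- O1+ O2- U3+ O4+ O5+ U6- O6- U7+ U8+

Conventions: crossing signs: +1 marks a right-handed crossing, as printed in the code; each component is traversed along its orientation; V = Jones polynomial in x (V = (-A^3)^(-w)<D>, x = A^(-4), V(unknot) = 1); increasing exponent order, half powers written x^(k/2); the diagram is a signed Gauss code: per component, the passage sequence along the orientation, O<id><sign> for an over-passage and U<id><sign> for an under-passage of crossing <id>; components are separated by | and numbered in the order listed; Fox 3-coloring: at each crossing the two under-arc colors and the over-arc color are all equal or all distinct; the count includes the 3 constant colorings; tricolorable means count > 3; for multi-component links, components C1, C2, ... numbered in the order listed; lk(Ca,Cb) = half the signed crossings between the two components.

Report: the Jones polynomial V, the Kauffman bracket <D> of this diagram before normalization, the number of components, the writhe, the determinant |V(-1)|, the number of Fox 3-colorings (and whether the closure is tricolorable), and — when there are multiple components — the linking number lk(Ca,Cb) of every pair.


V(x) = -x^-1 + 2 - x + 2x^2 - x^3 + x^4 - x^5
bracket: A^-17 - A^-13 + A^-9 - 2A^-5 + A^-1 - 2A^3 + A^7, w = +1
1 component, writhe +1, over 11 crossings
det 9, colorings 9 of 3^11 — tricolorable
observation: w = +1 (over 11 crossings) is diagram-only; (-A^3)^(-1) removes it from V


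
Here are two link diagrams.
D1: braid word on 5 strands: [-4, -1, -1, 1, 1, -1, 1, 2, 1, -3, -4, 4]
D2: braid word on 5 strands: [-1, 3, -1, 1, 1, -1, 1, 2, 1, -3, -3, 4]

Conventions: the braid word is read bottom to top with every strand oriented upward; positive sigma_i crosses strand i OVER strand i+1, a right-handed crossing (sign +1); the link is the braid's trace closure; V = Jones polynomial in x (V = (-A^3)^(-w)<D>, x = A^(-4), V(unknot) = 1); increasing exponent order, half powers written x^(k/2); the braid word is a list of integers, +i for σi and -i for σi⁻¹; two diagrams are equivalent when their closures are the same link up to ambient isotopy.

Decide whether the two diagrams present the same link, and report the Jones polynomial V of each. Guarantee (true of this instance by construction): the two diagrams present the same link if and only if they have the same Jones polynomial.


equivalent: yes
V(D1) = 1  (w 0, c 12, <D> = 1)
V(D2) = 1  [12 crossings, <D> = A^6, w = +2]
key observation: one V(x) for all 2 diagrams — one class (guaranteed)


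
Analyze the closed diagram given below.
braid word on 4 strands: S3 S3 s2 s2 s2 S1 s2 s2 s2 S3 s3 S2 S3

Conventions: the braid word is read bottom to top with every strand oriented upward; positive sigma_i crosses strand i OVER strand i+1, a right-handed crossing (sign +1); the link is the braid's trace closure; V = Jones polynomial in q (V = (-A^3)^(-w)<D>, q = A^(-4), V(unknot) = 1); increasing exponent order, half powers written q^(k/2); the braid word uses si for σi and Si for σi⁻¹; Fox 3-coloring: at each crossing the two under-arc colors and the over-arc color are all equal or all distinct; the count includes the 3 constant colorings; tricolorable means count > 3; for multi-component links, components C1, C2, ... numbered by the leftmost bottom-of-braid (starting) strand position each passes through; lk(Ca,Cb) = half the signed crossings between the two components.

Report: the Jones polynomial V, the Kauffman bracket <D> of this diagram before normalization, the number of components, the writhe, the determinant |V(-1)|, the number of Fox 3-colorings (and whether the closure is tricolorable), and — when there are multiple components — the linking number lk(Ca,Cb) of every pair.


V = -q^-2 + q^-1 - 1 + 3q - 2q^2 + 3q^3 - 2q^4 + q^5 - q^6
<D> = A^-21 - A^-17 + 2A^-13 - 3A^-9 + 2A^-5 - 3A^-1 + A^3 - A^7 + A^11 (w = +1)
1 component over 13 crossings, w = +1
9 Fox colorings among 3^13, |V(-1)| = 15: tricolorable
why: the span of V is 8, forcing >= 8 crossings in any diagram


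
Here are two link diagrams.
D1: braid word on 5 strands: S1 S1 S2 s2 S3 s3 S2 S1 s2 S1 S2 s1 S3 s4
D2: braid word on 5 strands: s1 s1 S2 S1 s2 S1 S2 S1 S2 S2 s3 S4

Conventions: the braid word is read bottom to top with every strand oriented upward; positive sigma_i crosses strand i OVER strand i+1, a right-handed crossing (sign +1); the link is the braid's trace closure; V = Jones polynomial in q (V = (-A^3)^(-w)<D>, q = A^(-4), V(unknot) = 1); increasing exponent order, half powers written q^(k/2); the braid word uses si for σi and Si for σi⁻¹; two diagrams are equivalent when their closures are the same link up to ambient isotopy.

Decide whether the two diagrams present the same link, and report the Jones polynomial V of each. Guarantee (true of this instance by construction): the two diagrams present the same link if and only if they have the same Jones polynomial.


equivalent: no
D1 (bracket A^-8 + 2 + A^8; 14 crossings at w = -4): V = q^-5 + 2q^-3 + q^-1
D2 (bracket 2A^-8 - A^-4 + 3 - 2A^4 + 2A^8 - A^12 + A^16; 12 crossings at w = -4): V = q^-7 - q^-6 + 2q^-5 - 2q^-4 + 3q^-3 - q^-2 + 2q^-1
key observation: V(q) takes 2 values over 2 diagrams, fixing the grouping


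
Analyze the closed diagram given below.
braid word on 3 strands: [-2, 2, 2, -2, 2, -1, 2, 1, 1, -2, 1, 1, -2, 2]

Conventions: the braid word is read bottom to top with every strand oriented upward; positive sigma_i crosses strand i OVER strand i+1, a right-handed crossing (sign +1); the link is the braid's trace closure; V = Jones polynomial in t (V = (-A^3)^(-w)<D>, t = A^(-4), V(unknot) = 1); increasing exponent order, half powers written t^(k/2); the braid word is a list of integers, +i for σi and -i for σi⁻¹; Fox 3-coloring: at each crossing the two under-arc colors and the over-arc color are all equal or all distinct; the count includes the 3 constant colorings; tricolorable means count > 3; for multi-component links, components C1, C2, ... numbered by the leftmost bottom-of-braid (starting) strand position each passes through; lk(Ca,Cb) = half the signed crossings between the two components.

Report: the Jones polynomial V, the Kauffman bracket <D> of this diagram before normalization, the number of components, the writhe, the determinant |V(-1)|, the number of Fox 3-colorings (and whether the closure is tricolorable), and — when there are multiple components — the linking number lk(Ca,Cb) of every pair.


V(t) = 2t - 2t^2 + 3t^3 - 3t^4 + 2t^5 - 2t^6 + t^7
bracket: A^-16 - 2A^-12 + 2A^-8 - 3A^-4 + 3 - 2A^4 + 2A^8, w = +4
1 component, writhe +4, over 14 crossings
det 15, colorings 9 of 3^14 — tricolorable
observation: |V(-1)| = 15: so tricolorable, since 3 divides 15


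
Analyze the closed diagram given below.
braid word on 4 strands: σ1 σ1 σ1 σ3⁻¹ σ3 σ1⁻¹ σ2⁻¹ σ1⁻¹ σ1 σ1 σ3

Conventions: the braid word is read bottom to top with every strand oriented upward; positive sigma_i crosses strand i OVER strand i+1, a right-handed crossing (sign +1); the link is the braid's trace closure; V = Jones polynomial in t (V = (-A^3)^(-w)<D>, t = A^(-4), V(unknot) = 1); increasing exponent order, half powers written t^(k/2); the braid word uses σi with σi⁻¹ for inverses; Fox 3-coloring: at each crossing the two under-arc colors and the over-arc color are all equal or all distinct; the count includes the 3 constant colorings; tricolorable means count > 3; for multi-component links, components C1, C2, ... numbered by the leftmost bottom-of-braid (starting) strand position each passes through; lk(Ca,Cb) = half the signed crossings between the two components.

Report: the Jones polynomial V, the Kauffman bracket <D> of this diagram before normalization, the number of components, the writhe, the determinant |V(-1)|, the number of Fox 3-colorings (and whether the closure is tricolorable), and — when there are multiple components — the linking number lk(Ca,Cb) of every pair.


V = t + t^3 - t^4
<D> = A^-7 - A^-3 - A^5 (w = +3)
1 component over 11 crossings, w = +3
9 Fox colorings among 3^11, |V(-1)| = 3: tricolorable
why: inverse pairs cancel, leaving σ1 σ1 σ2⁻¹ σ1 σ3
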